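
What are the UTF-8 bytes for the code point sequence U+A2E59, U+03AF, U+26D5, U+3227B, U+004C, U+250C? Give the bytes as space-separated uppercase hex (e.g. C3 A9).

F2 A2 B9 99 CE AF E2 9B 95 F0 B2 89 BB 4C E2 94 8C

U+A2E59: 4-byte form → F2 A2 B9 99.
U+03AF: 2-byte form → CE AF.
U+26D5: 3-byte form → E2 9B 95.
U+3227B: 4-byte form → F0 B2 89 BB.
U+004C: 1-byte form → 4C.
U+250C: 3-byte form → E2 94 8C.
Concatenated (17 bytes): F2 A2 B9 99 CE AF E2 9B 95 F0 B2 89 BB 4C E2 94 8C.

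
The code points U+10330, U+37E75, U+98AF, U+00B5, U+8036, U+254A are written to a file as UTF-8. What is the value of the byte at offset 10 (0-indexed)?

U+10330 → 4-byte form F0 90 8C B0 at offsets 0–3.
U+37E75 → 4-byte form F0 B7 B9 B5 at offsets 4–7.
U+98AF → 3-byte form E9 A2 AF at offsets 8–10.
Offset 10 falls in char 3's range; it's byte 3 of E9 A2 AF = 0xAF.

0xAF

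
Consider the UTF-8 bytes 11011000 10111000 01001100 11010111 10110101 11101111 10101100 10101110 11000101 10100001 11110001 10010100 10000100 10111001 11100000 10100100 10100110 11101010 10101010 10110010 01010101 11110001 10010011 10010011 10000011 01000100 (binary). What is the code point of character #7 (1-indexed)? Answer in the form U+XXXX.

U+0926

Offset 0: leading byte 0xD8 = 11011000 → 2-byte char #1 = D8 B8.
Offset 2: leading byte 0x4C = 01001100 → 1-byte char #2 = 4C.
Offset 3: leading byte 0xD7 = 11010111 → 2-byte char #3 = D7 B5.
Offset 5: leading byte 0xEF = 11101111 → 3-byte char #4 = EF AC AE.
Offset 8: leading byte 0xC5 = 11000101 → 2-byte char #5 = C5 A1.
Offset 10: leading byte 0xF1 = 11110001 → 4-byte char #6 = F1 94 84 B9.
Offset 14: leading byte 0xE0 = 11100000 → 3-byte char #7 = E0 A4 A6.
Leading byte 0xE0 = 11100000 matches 1110xxxx → 3-byte sequence.
Byte 1: 0xE0 = 11100000, payload 0000 (4 bits).
Byte 2: 0xA4 = 10100100 (10xxxxxx ✓), payload 100100.
Byte 3: 0xA6 = 10100110 (10xxxxxx ✓), payload 100110.
Concatenate: 0000100100100110 = 0x926 (16 bits → U+0926).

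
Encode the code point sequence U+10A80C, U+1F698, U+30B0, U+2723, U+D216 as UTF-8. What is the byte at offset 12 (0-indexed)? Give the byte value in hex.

U+10A80C → 4-byte form F4 8A A0 8C at offsets 0–3.
U+1F698 → 4-byte form F0 9F 9A 98 at offsets 4–7.
U+30B0 → 3-byte form E3 82 B0 at offsets 8–10.
U+2723 → 3-byte form E2 9C A3 at offsets 11–13.
Offset 12 falls in char 4's range; it's byte 2 of E2 9C A3 = 0x9C.

0x9C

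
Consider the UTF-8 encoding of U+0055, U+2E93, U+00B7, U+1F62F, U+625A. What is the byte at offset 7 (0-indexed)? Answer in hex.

U+0055 → 1-byte form 55 at offsets 0–0.
U+2E93 → 3-byte form E2 BA 93 at offsets 1–3.
U+00B7 → 2-byte form C2 B7 at offsets 4–5.
U+1F62F → 4-byte form F0 9F 98 AF at offsets 6–9.
Offset 7 falls in char 4's range; it's byte 2 of F0 9F 98 AF = 0x9F.

0x9F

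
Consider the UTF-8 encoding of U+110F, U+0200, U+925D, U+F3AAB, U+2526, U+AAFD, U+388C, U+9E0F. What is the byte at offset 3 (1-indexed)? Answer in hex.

1-indexed offset 3 is 0-indexed offset 2.
U+110F → 3-byte form E1 84 8F at offsets 0–2.
Offset 2 falls in char 1's range; it's byte 3 of E1 84 8F = 0x8F.

0x8F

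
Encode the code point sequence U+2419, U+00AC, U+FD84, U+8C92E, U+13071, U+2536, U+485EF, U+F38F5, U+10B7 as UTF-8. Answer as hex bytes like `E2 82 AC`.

E2 90 99 C2 AC EF B6 84 F2 8C A4 AE F0 93 81 B1 E2 94 B6 F1 88 97 AF F3 B3 A3 B5 E1 82 B7

U+2419: 3-byte form → E2 90 99.
U+00AC: 2-byte form → C2 AC.
U+FD84: 3-byte form → EF B6 84.
U+8C92E: 4-byte form → F2 8C A4 AE.
U+13071: 4-byte form → F0 93 81 B1.
U+2536: 3-byte form → E2 94 B6.
U+485EF: 4-byte form → F1 88 97 AF.
U+F38F5: 4-byte form → F3 B3 A3 B5.
U+10B7: 3-byte form → E1 82 B7.
Concatenated (30 bytes): E2 90 99 C2 AC EF B6 84 F2 8C A4 AE F0 93 81 B1 E2 94 B6 F1 88 97 AF F3 B3 A3 B5 E1 82 B7.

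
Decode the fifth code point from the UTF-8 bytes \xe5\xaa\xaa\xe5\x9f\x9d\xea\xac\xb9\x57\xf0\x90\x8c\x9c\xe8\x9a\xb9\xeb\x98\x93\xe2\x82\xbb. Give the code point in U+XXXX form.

U+1031C

Offset 0: leading byte 0xE5 = 11100101 → 3-byte char #1 = E5 AA AA.
Offset 3: leading byte 0xE5 = 11100101 → 3-byte char #2 = E5 9F 9D.
Offset 6: leading byte 0xEA = 11101010 → 3-byte char #3 = EA AC B9.
Offset 9: leading byte 0x57 = 01010111 → 1-byte char #4 = 57.
Offset 10: leading byte 0xF0 = 11110000 → 4-byte char #5 = F0 90 8C 9C.
Leading byte 0xF0 = 11110000 matches 11110xxx → 4-byte sequence.
Byte 1: 0xF0 = 11110000, payload 000 (3 bits).
Byte 2: 0x90 = 10010000 (10xxxxxx ✓), payload 010000.
Byte 3: 0x8C = 10001100 (10xxxxxx ✓), payload 001100.
Byte 4: 0x9C = 10011100 (10xxxxxx ✓), payload 011100.
Concatenate: 000010000001100011100 = 0x1031C (21 bits → U+1031C).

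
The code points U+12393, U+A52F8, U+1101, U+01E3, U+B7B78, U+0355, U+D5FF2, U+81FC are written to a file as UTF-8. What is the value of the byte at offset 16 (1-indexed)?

1-indexed offset 16 is 0-indexed offset 15.
U+12393 → 4-byte form F0 92 8E 93 at offsets 0–3.
U+A52F8 → 4-byte form F2 A5 8B B8 at offsets 4–7.
U+1101 → 3-byte form E1 84 81 at offsets 8–10.
U+01E3 → 2-byte form C7 A3 at offsets 11–12.
U+B7B78 → 4-byte form F2 B7 AD B8 at offsets 13–16.
Offset 15 falls in char 5's range; it's byte 3 of F2 B7 AD B8 = 0xAD.

0xAD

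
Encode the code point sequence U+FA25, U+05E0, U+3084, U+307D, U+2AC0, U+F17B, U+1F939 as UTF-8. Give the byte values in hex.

EF A8 A5 D7 A0 E3 82 84 E3 81 BD E2 AB 80 EF 85 BB F0 9F A4 B9

U+FA25: 3-byte form → EF A8 A5.
U+05E0: 2-byte form → D7 A0.
U+3084: 3-byte form → E3 82 84.
U+307D: 3-byte form → E3 81 BD.
U+2AC0: 3-byte form → E2 AB 80.
U+F17B: 3-byte form → EF 85 BB.
U+1F939: 4-byte form → F0 9F A4 B9.
Concatenated (21 bytes): EF A8 A5 D7 A0 E3 82 84 E3 81 BD E2 AB 80 EF 85 BB F0 9F A4 B9.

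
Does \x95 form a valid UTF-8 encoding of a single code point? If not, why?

Byte 0x95 = 10010101 has the form 10xxxxxx — a continuation byte — but there is no preceding leading byte.

invalid (continuation byte with no leading byte)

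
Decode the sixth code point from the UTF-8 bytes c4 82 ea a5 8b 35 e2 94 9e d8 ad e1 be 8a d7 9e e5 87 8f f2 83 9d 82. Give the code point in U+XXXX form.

U+1F8A

Offset 0: leading byte 0xC4 = 11000100 → 2-byte char #1 = C4 82.
Offset 2: leading byte 0xEA = 11101010 → 3-byte char #2 = EA A5 8B.
Offset 5: leading byte 0x35 = 00110101 → 1-byte char #3 = 35.
Offset 6: leading byte 0xE2 = 11100010 → 3-byte char #4 = E2 94 9E.
Offset 9: leading byte 0xD8 = 11011000 → 2-byte char #5 = D8 AD.
Offset 11: leading byte 0xE1 = 11100001 → 3-byte char #6 = E1 BE 8A.
Leading byte 0xE1 = 11100001 matches 1110xxxx → 3-byte sequence.
Byte 1: 0xE1 = 11100001, payload 0001 (4 bits).
Byte 2: 0xBE = 10111110 (10xxxxxx ✓), payload 111110.
Byte 3: 0x8A = 10001010 (10xxxxxx ✓), payload 001010.
Concatenate: 0001111110001010 = 0x1F8A (16 bits → U+1F8A).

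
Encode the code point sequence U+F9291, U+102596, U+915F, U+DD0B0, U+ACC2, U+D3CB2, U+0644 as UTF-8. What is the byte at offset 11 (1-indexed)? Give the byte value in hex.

1-indexed offset 11 is 0-indexed offset 10.
U+F9291 → 4-byte form F3 B9 8A 91 at offsets 0–3.
U+102596 → 4-byte form F4 82 96 96 at offsets 4–7.
U+915F → 3-byte form E9 85 9F at offsets 8–10.
Offset 10 falls in char 3's range; it's byte 3 of E9 85 9F = 0x9F.

0x9F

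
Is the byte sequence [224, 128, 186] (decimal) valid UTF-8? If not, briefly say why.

invalid (overlong encoding)

Leading byte 0xE0 = 11100000 → 3-byte form.
Continuation bytes all match 10xxxxxx. Payload decodes to 0x3A.
But 0x3A < 0x800, the minimum for a 3-byte sequence — this is an overlong encoding.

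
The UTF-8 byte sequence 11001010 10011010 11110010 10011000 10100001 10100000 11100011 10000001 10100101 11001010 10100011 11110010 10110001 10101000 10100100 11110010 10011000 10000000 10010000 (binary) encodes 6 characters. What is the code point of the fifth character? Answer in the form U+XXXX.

Offset 0: leading byte 0xCA = 11001010 → 2-byte char #1 = CA 9A.
Offset 2: leading byte 0xF2 = 11110010 → 4-byte char #2 = F2 98 A1 A0.
Offset 6: leading byte 0xE3 = 11100011 → 3-byte char #3 = E3 81 A5.
Offset 9: leading byte 0xCA = 11001010 → 2-byte char #4 = CA A3.
Offset 11: leading byte 0xF2 = 11110010 → 4-byte char #5 = F2 B1 A8 A4.
Leading byte 0xF2 = 11110010 matches 11110xxx → 4-byte sequence.
Byte 1: 0xF2 = 11110010, payload 010 (3 bits).
Byte 2: 0xB1 = 10110001 (10xxxxxx ✓), payload 110001.
Byte 3: 0xA8 = 10101000 (10xxxxxx ✓), payload 101000.
Byte 4: 0xA4 = 10100100 (10xxxxxx ✓), payload 100100.
Concatenate: 010110001101000100100 = 0xB1A24 (21 bits → U+B1A24).

U+B1A24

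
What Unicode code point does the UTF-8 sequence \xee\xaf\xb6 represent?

U+EBF6

Leading byte 0xEE = 11101110 matches 1110xxxx → 3-byte sequence.
Byte 1: 0xEE = 11101110, payload 1110 (4 bits).
Byte 2: 0xAF = 10101111 (10xxxxxx ✓), payload 101111.
Byte 3: 0xB6 = 10110110 (10xxxxxx ✓), payload 110110.
Concatenate: 1110101111110110 = 0xEBF6 (16 bits → U+EBF6).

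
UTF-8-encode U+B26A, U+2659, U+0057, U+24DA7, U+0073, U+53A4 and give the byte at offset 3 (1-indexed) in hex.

1-indexed offset 3 is 0-indexed offset 2.
U+B26A → 3-byte form EB 89 AA at offsets 0–2.
Offset 2 falls in char 1's range; it's byte 3 of EB 89 AA = 0xAA.

0xAA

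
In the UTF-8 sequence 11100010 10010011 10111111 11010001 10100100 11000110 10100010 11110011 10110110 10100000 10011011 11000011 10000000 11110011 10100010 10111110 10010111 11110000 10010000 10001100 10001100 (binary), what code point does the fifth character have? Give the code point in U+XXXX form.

Offset 0: leading byte 0xE2 = 11100010 → 3-byte char #1 = E2 93 BF.
Offset 3: leading byte 0xD1 = 11010001 → 2-byte char #2 = D1 A4.
Offset 5: leading byte 0xC6 = 11000110 → 2-byte char #3 = C6 A2.
Offset 7: leading byte 0xF3 = 11110011 → 4-byte char #4 = F3 B6 A0 9B.
Offset 11: leading byte 0xC3 = 11000011 → 2-byte char #5 = C3 80.
Leading byte 0xC3 = 11000011 matches 110xxxxx → 2-byte sequence.
Byte 1: 0xC3 = 11000011, payload 00011 (5 bits).
Byte 2: 0x80 = 10000000 (10xxxxxx ✓), payload 000000.
Concatenate: 00011000000 = 0xC0 (11 bits → U+00C0).

U+00C0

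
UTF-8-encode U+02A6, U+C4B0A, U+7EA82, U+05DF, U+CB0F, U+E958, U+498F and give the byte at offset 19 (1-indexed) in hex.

1-indexed offset 19 is 0-indexed offset 18.
U+02A6 → 2-byte form CA A6 at offsets 0–1.
U+C4B0A → 4-byte form F3 84 AC 8A at offsets 2–5.
U+7EA82 → 4-byte form F1 BE AA 82 at offsets 6–9.
U+05DF → 2-byte form D7 9F at offsets 10–11.
U+CB0F → 3-byte form EC AC 8F at offsets 12–14.
U+E958 → 3-byte form EE A5 98 at offsets 15–17.
U+498F → 3-byte form E4 A6 8F at offsets 18–20.
Offset 18 falls in char 7's range; it's byte 1 of E4 A6 8F = 0xE4.

0xE4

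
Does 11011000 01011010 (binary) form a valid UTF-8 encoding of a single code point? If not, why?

Leading byte 0xD8 = 11011000 → 2-byte form.
Byte 2 is 0x5A = 01011010, which is not 10xxxxxx — expected a continuation byte.

invalid (non-continuation byte where continuation expected)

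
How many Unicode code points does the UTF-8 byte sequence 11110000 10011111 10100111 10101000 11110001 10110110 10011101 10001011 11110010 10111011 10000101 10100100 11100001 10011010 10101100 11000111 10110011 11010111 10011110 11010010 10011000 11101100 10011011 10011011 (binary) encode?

Byte at offset 0: 0xF0 = 11110000 → 4-byte char (#1). Advance 4.
Byte at offset 4: 0xF1 = 11110001 → 4-byte char (#2). Advance 4.
Byte at offset 8: 0xF2 = 11110010 → 4-byte char (#3). Advance 4.
Byte at offset 12: 0xE1 = 11100001 → 3-byte char (#4). Advance 3.
Byte at offset 15: 0xC7 = 11000111 → 2-byte char (#5). Advance 2.
Byte at offset 17: 0xD7 = 11010111 → 2-byte char (#6). Advance 2.
Byte at offset 19: 0xD2 = 11010010 → 2-byte char (#7). Advance 2.
Byte at offset 21: 0xEC = 11101100 → 3-byte char (#8). Advance 3.
Reached end at offset 24 after 8 code points.

8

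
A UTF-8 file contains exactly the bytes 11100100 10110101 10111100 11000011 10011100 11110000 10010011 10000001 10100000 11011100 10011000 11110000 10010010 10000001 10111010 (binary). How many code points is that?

Byte at offset 0: 0xE4 = 11100100 → 3-byte char (#1). Advance 3.
Byte at offset 3: 0xC3 = 11000011 → 2-byte char (#2). Advance 2.
Byte at offset 5: 0xF0 = 11110000 → 4-byte char (#3). Advance 4.
Byte at offset 9: 0xDC = 11011100 → 2-byte char (#4). Advance 2.
Byte at offset 11: 0xF0 = 11110000 → 4-byte char (#5). Advance 4.
Reached end at offset 15 after 5 code points.

5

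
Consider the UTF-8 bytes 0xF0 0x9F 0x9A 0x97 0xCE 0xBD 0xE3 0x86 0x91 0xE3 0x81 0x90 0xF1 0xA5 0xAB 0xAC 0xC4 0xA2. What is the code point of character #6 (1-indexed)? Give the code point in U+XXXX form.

U+0122

Offset 0: leading byte 0xF0 = 11110000 → 4-byte char #1 = F0 9F 9A 97.
Offset 4: leading byte 0xCE = 11001110 → 2-byte char #2 = CE BD.
Offset 6: leading byte 0xE3 = 11100011 → 3-byte char #3 = E3 86 91.
Offset 9: leading byte 0xE3 = 11100011 → 3-byte char #4 = E3 81 90.
Offset 12: leading byte 0xF1 = 11110001 → 4-byte char #5 = F1 A5 AB AC.
Offset 16: leading byte 0xC4 = 11000100 → 2-byte char #6 = C4 A2.
Leading byte 0xC4 = 11000100 matches 110xxxxx → 2-byte sequence.
Byte 1: 0xC4 = 11000100, payload 00100 (5 bits).
Byte 2: 0xA2 = 10100010 (10xxxxxx ✓), payload 100010.
Concatenate: 00100100010 = 0x122 (11 bits → U+0122).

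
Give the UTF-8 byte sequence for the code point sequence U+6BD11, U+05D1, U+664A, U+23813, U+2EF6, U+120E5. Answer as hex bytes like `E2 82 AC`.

F1 AB B4 91 D7 91 E6 99 8A F0 A3 A0 93 E2 BB B6 F0 92 83 A5

U+6BD11: 4-byte form → F1 AB B4 91.
U+05D1: 2-byte form → D7 91.
U+664A: 3-byte form → E6 99 8A.
U+23813: 4-byte form → F0 A3 A0 93.
U+2EF6: 3-byte form → E2 BB B6.
U+120E5: 4-byte form → F0 92 83 A5.
Concatenated (20 bytes): F1 AB B4 91 D7 91 E6 99 8A F0 A3 A0 93 E2 BB B6 F0 92 83 A5.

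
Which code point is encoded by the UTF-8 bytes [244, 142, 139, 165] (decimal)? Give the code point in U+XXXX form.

Leading byte 0xF4 = 11110100 matches 11110xxx → 4-byte sequence.
Byte 1: 0xF4 = 11110100, payload 100 (3 bits).
Byte 2: 0x8E = 10001110 (10xxxxxx ✓), payload 001110.
Byte 3: 0x8B = 10001011 (10xxxxxx ✓), payload 001011.
Byte 4: 0xA5 = 10100101 (10xxxxxx ✓), payload 100101.
Concatenate: 100001110001011100101 = 0x10E2E5 (21 bits → U+10E2E5).

U+10E2E5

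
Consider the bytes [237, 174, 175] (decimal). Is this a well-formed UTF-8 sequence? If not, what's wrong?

invalid (encodes a surrogate (U+D800–U+DFFF))

Structurally a 3-byte sequence; payload = 0xDBAF.
But 0xDBAF is in U+D800–U+DFFF, the surrogate range. Surrogates are not Unicode scalar values and are forbidden in UTF-8.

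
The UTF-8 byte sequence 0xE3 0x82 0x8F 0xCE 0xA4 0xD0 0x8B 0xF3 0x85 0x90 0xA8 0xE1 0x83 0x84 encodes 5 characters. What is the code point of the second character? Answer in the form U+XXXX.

Offset 0: leading byte 0xE3 = 11100011 → 3-byte char #1 = E3 82 8F.
Offset 3: leading byte 0xCE = 11001110 → 2-byte char #2 = CE A4.
Leading byte 0xCE = 11001110 matches 110xxxxx → 2-byte sequence.
Byte 1: 0xCE = 11001110, payload 01110 (5 bits).
Byte 2: 0xA4 = 10100100 (10xxxxxx ✓), payload 100100.
Concatenate: 01110100100 = 0x3A4 (11 bits → U+03A4).

U+03A4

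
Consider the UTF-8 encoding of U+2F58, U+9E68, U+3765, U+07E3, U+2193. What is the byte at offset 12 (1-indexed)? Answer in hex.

0xE2

1-indexed offset 12 is 0-indexed offset 11.
U+2F58 → 3-byte form E2 BD 98 at offsets 0–2.
U+9E68 → 3-byte form E9 B9 A8 at offsets 3–5.
U+3765 → 3-byte form E3 9D A5 at offsets 6–8.
U+07E3 → 2-byte form DF A3 at offsets 9–10.
U+2193 → 3-byte form E2 86 93 at offsets 11–13.
Offset 11 falls in char 5's range; it's byte 1 of E2 86 93 = 0xE2.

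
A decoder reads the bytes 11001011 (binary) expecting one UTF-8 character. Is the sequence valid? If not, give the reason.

invalid (sequence truncated)

Leading byte 0xCB = 11001011 → 2-byte form, but only 1 byte is present.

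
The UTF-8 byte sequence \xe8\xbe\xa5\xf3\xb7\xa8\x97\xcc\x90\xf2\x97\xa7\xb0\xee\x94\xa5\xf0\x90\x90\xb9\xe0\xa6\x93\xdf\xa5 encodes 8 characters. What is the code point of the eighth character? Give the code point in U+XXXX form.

U+07E5

Offset 0: leading byte 0xE8 = 11101000 → 3-byte char #1 = E8 BE A5.
Offset 3: leading byte 0xF3 = 11110011 → 4-byte char #2 = F3 B7 A8 97.
Offset 7: leading byte 0xCC = 11001100 → 2-byte char #3 = CC 90.
Offset 9: leading byte 0xF2 = 11110010 → 4-byte char #4 = F2 97 A7 B0.
Offset 13: leading byte 0xEE = 11101110 → 3-byte char #5 = EE 94 A5.
Offset 16: leading byte 0xF0 = 11110000 → 4-byte char #6 = F0 90 90 B9.
Offset 20: leading byte 0xE0 = 11100000 → 3-byte char #7 = E0 A6 93.
Offset 23: leading byte 0xDF = 11011111 → 2-byte char #8 = DF A5.
Leading byte 0xDF = 11011111 matches 110xxxxx → 2-byte sequence.
Byte 1: 0xDF = 11011111, payload 11111 (5 bits).
Byte 2: 0xA5 = 10100101 (10xxxxxx ✓), payload 100101.
Concatenate: 11111100101 = 0x7E5 (11 bits → U+07E5).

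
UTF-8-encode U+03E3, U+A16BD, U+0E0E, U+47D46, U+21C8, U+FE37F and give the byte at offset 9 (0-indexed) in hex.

U+03E3 → 2-byte form CF A3 at offsets 0–1.
U+A16BD → 4-byte form F2 A1 9A BD at offsets 2–5.
U+0E0E → 3-byte form E0 B8 8E at offsets 6–8.
U+47D46 → 4-byte form F1 87 B5 86 at offsets 9–12.
Offset 9 falls in char 4's range; it's byte 1 of F1 87 B5 86 = 0xF1.

0xF1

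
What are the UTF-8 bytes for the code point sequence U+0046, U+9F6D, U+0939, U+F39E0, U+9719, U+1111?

46 E9 BD AD E0 A4 B9 F3 B3 A7 A0 E9 9C 99 E1 84 91

U+0046: 1-byte form → 46.
U+9F6D: 3-byte form → E9 BD AD.
U+0939: 3-byte form → E0 A4 B9.
U+F39E0: 4-byte form → F3 B3 A7 A0.
U+9719: 3-byte form → E9 9C 99.
U+1111: 3-byte form → E1 84 91.
Concatenated (17 bytes): 46 E9 BD AD E0 A4 B9 F3 B3 A7 A0 E9 9C 99 E1 84 91.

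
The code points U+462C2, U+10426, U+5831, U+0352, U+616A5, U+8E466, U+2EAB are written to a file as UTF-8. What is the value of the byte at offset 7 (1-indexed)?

1-indexed offset 7 is 0-indexed offset 6.
U+462C2 → 4-byte form F1 86 8B 82 at offsets 0–3.
U+10426 → 4-byte form F0 90 90 A6 at offsets 4–7.
Offset 6 falls in char 2's range; it's byte 3 of F0 90 90 A6 = 0x90.

0x90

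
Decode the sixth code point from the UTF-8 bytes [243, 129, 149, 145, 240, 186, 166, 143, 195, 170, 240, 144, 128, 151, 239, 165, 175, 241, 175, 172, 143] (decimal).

U+6FB0F

Offset 0: leading byte 0xF3 = 11110011 → 4-byte char #1 = F3 81 95 91.
Offset 4: leading byte 0xF0 = 11110000 → 4-byte char #2 = F0 BA A6 8F.
Offset 8: leading byte 0xC3 = 11000011 → 2-byte char #3 = C3 AA.
Offset 10: leading byte 0xF0 = 11110000 → 4-byte char #4 = F0 90 80 97.
Offset 14: leading byte 0xEF = 11101111 → 3-byte char #5 = EF A5 AF.
Offset 17: leading byte 0xF1 = 11110001 → 4-byte char #6 = F1 AF AC 8F.
Leading byte 0xF1 = 11110001 matches 11110xxx → 4-byte sequence.
Byte 1: 0xF1 = 11110001, payload 001 (3 bits).
Byte 2: 0xAF = 10101111 (10xxxxxx ✓), payload 101111.
Byte 3: 0xAC = 10101100 (10xxxxxx ✓), payload 101100.
Byte 4: 0x8F = 10001111 (10xxxxxx ✓), payload 001111.
Concatenate: 001101111101100001111 = 0x6FB0F (21 bits → U+6FB0F).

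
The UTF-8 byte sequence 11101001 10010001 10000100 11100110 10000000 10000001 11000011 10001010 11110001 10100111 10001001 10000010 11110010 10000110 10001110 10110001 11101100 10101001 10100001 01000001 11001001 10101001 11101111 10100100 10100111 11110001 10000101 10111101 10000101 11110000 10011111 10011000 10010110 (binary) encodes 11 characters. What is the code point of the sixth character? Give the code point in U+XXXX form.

U+CA61

Offset 0: leading byte 0xE9 = 11101001 → 3-byte char #1 = E9 91 84.
Offset 3: leading byte 0xE6 = 11100110 → 3-byte char #2 = E6 80 81.
Offset 6: leading byte 0xC3 = 11000011 → 2-byte char #3 = C3 8A.
Offset 8: leading byte 0xF1 = 11110001 → 4-byte char #4 = F1 A7 89 82.
Offset 12: leading byte 0xF2 = 11110010 → 4-byte char #5 = F2 86 8E B1.
Offset 16: leading byte 0xEC = 11101100 → 3-byte char #6 = EC A9 A1.
Leading byte 0xEC = 11101100 matches 1110xxxx → 3-byte sequence.
Byte 1: 0xEC = 11101100, payload 1100 (4 bits).
Byte 2: 0xA9 = 10101001 (10xxxxxx ✓), payload 101001.
Byte 3: 0xA1 = 10100001 (10xxxxxx ✓), payload 100001.
Concatenate: 1100101001100001 = 0xCA61 (16 bits → U+CA61).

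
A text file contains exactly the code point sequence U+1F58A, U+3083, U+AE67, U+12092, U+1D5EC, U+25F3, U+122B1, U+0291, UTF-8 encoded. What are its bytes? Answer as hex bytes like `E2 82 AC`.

U+1F58A: 4-byte form → F0 9F 96 8A.
U+3083: 3-byte form → E3 82 83.
U+AE67: 3-byte form → EA B9 A7.
U+12092: 4-byte form → F0 92 82 92.
U+1D5EC: 4-byte form → F0 9D 97 AC.
U+25F3: 3-byte form → E2 97 B3.
U+122B1: 4-byte form → F0 92 8A B1.
U+0291: 2-byte form → CA 91.
Concatenated (27 bytes): F0 9F 96 8A E3 82 83 EA B9 A7 F0 92 82 92 F0 9D 97 AC E2 97 B3 F0 92 8A B1 CA 91.

F0 9F 96 8A E3 82 83 EA B9 A7 F0 92 82 92 F0 9D 97 AC E2 97 B3 F0 92 8A B1 CA 91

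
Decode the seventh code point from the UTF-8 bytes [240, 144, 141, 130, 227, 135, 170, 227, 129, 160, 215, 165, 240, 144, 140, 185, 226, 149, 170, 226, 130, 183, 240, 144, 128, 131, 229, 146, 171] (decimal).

U+20B7

Offset 0: leading byte 0xF0 = 11110000 → 4-byte char #1 = F0 90 8D 82.
Offset 4: leading byte 0xE3 = 11100011 → 3-byte char #2 = E3 87 AA.
Offset 7: leading byte 0xE3 = 11100011 → 3-byte char #3 = E3 81 A0.
Offset 10: leading byte 0xD7 = 11010111 → 2-byte char #4 = D7 A5.
Offset 12: leading byte 0xF0 = 11110000 → 4-byte char #5 = F0 90 8C B9.
Offset 16: leading byte 0xE2 = 11100010 → 3-byte char #6 = E2 95 AA.
Offset 19: leading byte 0xE2 = 11100010 → 3-byte char #7 = E2 82 B7.
Leading byte 0xE2 = 11100010 matches 1110xxxx → 3-byte sequence.
Byte 1: 0xE2 = 11100010, payload 0010 (4 bits).
Byte 2: 0x82 = 10000010 (10xxxxxx ✓), payload 000010.
Byte 3: 0xB7 = 10110111 (10xxxxxx ✓), payload 110111.
Concatenate: 0010000010110111 = 0x20B7 (16 bits → U+20B7).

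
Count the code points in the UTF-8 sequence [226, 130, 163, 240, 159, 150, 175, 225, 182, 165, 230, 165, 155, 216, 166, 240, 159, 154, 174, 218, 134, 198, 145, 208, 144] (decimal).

Byte at offset 0: 0xE2 = 11100010 → 3-byte char (#1). Advance 3.
Byte at offset 3: 0xF0 = 11110000 → 4-byte char (#2). Advance 4.
Byte at offset 7: 0xE1 = 11100001 → 3-byte char (#3). Advance 3.
Byte at offset 10: 0xE6 = 11100110 → 3-byte char (#4). Advance 3.
Byte at offset 13: 0xD8 = 11011000 → 2-byte char (#5). Advance 2.
Byte at offset 15: 0xF0 = 11110000 → 4-byte char (#6). Advance 4.
Byte at offset 19: 0xDA = 11011010 → 2-byte char (#7). Advance 2.
Byte at offset 21: 0xC6 = 11000110 → 2-byte char (#8). Advance 2.
Byte at offset 23: 0xD0 = 11010000 → 2-byte char (#9). Advance 2.
Reached end at offset 25 after 9 code points.

9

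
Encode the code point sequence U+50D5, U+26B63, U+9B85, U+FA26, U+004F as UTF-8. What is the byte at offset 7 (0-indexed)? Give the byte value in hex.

U+50D5 → 3-byte form E5 83 95 at offsets 0–2.
U+26B63 → 4-byte form F0 A6 AD A3 at offsets 3–6.
U+9B85 → 3-byte form E9 AE 85 at offsets 7–9.
Offset 7 falls in char 3's range; it's byte 1 of E9 AE 85 = 0xE9.

0xE9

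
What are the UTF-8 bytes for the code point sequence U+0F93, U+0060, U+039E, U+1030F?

U+0F93: 3-byte form → E0 BE 93.
U+0060: 1-byte form → 60.
U+039E: 2-byte form → CE 9E.
U+1030F: 4-byte form → F0 90 8C 8F.
Concatenated (10 bytes): E0 BE 93 60 CE 9E F0 90 8C 8F.

E0 BE 93 60 CE 9E F0 90 8C 8F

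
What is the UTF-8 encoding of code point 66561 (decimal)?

U+10401 = 0x10401 = 66561 decimal. In range U+10000–U+10FFFF → 4-byte form: 11110xxx 10xxxxxx 10xxxxxx 10xxxxxx.
Binary (21 bits): 000010000010000000001.
Split 3+6+6+6: 000 | 010000 | 010000 | 000001.
Byte 1: 11110000 = 0xF0.
Byte 2: 10010000 = 0x90.
Byte 3: 10010000 = 0x90.
Byte 4: 10000001 = 0x81.

F0 90 90 81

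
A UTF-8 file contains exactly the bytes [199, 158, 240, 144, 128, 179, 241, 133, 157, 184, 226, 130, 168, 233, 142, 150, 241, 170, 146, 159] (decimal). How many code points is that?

6

Byte at offset 0: 0xC7 = 11000111 → 2-byte char (#1). Advance 2.
Byte at offset 2: 0xF0 = 11110000 → 4-byte char (#2). Advance 4.
Byte at offset 6: 0xF1 = 11110001 → 4-byte char (#3). Advance 4.
Byte at offset 10: 0xE2 = 11100010 → 3-byte char (#4). Advance 3.
Byte at offset 13: 0xE9 = 11101001 → 3-byte char (#5). Advance 3.
Byte at offset 16: 0xF1 = 11110001 → 4-byte char (#6). Advance 4.
Reached end at offset 20 after 6 code points.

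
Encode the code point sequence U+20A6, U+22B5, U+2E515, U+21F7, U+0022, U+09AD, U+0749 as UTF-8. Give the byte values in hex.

U+20A6: 3-byte form → E2 82 A6.
U+22B5: 3-byte form → E2 8A B5.
U+2E515: 4-byte form → F0 AE 94 95.
U+21F7: 3-byte form → E2 87 B7.
U+0022: 1-byte form → 22.
U+09AD: 3-byte form → E0 A6 AD.
U+0749: 2-byte form → DD 89.
Concatenated (19 bytes): E2 82 A6 E2 8A B5 F0 AE 94 95 E2 87 B7 22 E0 A6 AD DD 89.

E2 82 A6 E2 8A B5 F0 AE 94 95 E2 87 B7 22 E0 A6 AD DD 89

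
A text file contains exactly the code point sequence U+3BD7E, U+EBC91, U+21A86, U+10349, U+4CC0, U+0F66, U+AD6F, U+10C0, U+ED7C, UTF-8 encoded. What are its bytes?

U+3BD7E: 4-byte form → F0 BB B5 BE.
U+EBC91: 4-byte form → F3 AB B2 91.
U+21A86: 4-byte form → F0 A1 AA 86.
U+10349: 4-byte form → F0 90 8D 89.
U+4CC0: 3-byte form → E4 B3 80.
U+0F66: 3-byte form → E0 BD A6.
U+AD6F: 3-byte form → EA B5 AF.
U+10C0: 3-byte form → E1 83 80.
U+ED7C: 3-byte form → EE B5 BC.
Concatenated (31 bytes): F0 BB B5 BE F3 AB B2 91 F0 A1 AA 86 F0 90 8D 89 E4 B3 80 E0 BD A6 EA B5 AF E1 83 80 EE B5 BC.

F0 BB B5 BE F3 AB B2 91 F0 A1 AA 86 F0 90 8D 89 E4 B3 80 E0 BD A6 EA B5 AF E1 83 80 EE B5 BC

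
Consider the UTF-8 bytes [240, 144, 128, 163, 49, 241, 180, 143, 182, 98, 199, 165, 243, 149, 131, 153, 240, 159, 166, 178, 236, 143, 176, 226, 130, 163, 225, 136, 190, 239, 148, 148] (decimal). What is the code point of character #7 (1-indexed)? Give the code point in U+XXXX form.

Offset 0: leading byte 0xF0 = 11110000 → 4-byte char #1 = F0 90 80 A3.
Offset 4: leading byte 0x31 = 00110001 → 1-byte char #2 = 31.
Offset 5: leading byte 0xF1 = 11110001 → 4-byte char #3 = F1 B4 8F B6.
Offset 9: leading byte 0x62 = 01100010 → 1-byte char #4 = 62.
Offset 10: leading byte 0xC7 = 11000111 → 2-byte char #5 = C7 A5.
Offset 12: leading byte 0xF3 = 11110011 → 4-byte char #6 = F3 95 83 99.
Offset 16: leading byte 0xF0 = 11110000 → 4-byte char #7 = F0 9F A6 B2.
Leading byte 0xF0 = 11110000 matches 11110xxx → 4-byte sequence.
Byte 1: 0xF0 = 11110000, payload 000 (3 bits).
Byte 2: 0x9F = 10011111 (10xxxxxx ✓), payload 011111.
Byte 3: 0xA6 = 10100110 (10xxxxxx ✓), payload 100110.
Byte 4: 0xB2 = 10110010 (10xxxxxx ✓), payload 110010.
Concatenate: 000011111100110110010 = 0x1F9B2 (21 bits → U+1F9B2).

U+1F9B2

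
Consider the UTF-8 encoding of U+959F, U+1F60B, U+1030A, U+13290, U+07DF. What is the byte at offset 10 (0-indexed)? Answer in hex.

0x8A

U+959F → 3-byte form E9 96 9F at offsets 0–2.
U+1F60B → 4-byte form F0 9F 98 8B at offsets 3–6.
U+1030A → 4-byte form F0 90 8C 8A at offsets 7–10.
Offset 10 falls in char 3's range; it's byte 4 of F0 90 8C 8A = 0x8A.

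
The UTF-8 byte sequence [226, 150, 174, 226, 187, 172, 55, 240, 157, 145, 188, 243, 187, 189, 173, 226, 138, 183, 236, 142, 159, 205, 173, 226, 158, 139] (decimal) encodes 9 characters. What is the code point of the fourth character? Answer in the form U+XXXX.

Offset 0: leading byte 0xE2 = 11100010 → 3-byte char #1 = E2 96 AE.
Offset 3: leading byte 0xE2 = 11100010 → 3-byte char #2 = E2 BB AC.
Offset 6: leading byte 0x37 = 00110111 → 1-byte char #3 = 37.
Offset 7: leading byte 0xF0 = 11110000 → 4-byte char #4 = F0 9D 91 BC.
Leading byte 0xF0 = 11110000 matches 11110xxx → 4-byte sequence.
Byte 1: 0xF0 = 11110000, payload 000 (3 bits).
Byte 2: 0x9D = 10011101 (10xxxxxx ✓), payload 011101.
Byte 3: 0x91 = 10010001 (10xxxxxx ✓), payload 010001.
Byte 4: 0xBC = 10111100 (10xxxxxx ✓), payload 111100.
Concatenate: 000011101010001111100 = 0x1D47C (21 bits → U+1D47C).

U+1D47C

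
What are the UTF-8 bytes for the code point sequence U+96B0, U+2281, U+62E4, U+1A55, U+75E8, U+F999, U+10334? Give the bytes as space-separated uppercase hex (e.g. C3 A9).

U+96B0: 3-byte form → E9 9A B0.
U+2281: 3-byte form → E2 8A 81.
U+62E4: 3-byte form → E6 8B A4.
U+1A55: 3-byte form → E1 A9 95.
U+75E8: 3-byte form → E7 97 A8.
U+F999: 3-byte form → EF A6 99.
U+10334: 4-byte form → F0 90 8C B4.
Concatenated (22 bytes): E9 9A B0 E2 8A 81 E6 8B A4 E1 A9 95 E7 97 A8 EF A6 99 F0 90 8C B4.

E9 9A B0 E2 8A 81 E6 8B A4 E1 A9 95 E7 97 A8 EF A6 99 F0 90 8C B4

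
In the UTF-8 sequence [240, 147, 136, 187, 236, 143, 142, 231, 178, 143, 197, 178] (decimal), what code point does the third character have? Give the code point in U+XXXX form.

U+7C8F

Offset 0: leading byte 0xF0 = 11110000 → 4-byte char #1 = F0 93 88 BB.
Offset 4: leading byte 0xEC = 11101100 → 3-byte char #2 = EC 8F 8E.
Offset 7: leading byte 0xE7 = 11100111 → 3-byte char #3 = E7 B2 8F.
Leading byte 0xE7 = 11100111 matches 1110xxxx → 3-byte sequence.
Byte 1: 0xE7 = 11100111, payload 0111 (4 bits).
Byte 2: 0xB2 = 10110010 (10xxxxxx ✓), payload 110010.
Byte 3: 0x8F = 10001111 (10xxxxxx ✓), payload 001111.
Concatenate: 0111110010001111 = 0x7C8F (16 bits → U+7C8F).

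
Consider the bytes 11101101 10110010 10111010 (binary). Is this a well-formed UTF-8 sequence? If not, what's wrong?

invalid (encodes a surrogate (U+D800–U+DFFF))

Structurally a 3-byte sequence; payload = 0xDCBA.
But 0xDCBA is in U+D800–U+DFFF, the surrogate range. Surrogates are not Unicode scalar values and are forbidden in UTF-8.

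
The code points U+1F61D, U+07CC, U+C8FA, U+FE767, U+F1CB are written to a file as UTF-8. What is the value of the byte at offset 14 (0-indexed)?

U+1F61D → 4-byte form F0 9F 98 9D at offsets 0–3.
U+07CC → 2-byte form DF 8C at offsets 4–5.
U+C8FA → 3-byte form EC A3 BA at offsets 6–8.
U+FE767 → 4-byte form F3 BE 9D A7 at offsets 9–12.
U+F1CB → 3-byte form EF 87 8B at offsets 13–15.
Offset 14 falls in char 5's range; it's byte 2 of EF 87 8B = 0x87.

0x87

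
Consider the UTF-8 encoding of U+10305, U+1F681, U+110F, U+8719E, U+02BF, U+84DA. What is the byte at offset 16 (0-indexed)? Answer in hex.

U+10305 → 4-byte form F0 90 8C 85 at offsets 0–3.
U+1F681 → 4-byte form F0 9F 9A 81 at offsets 4–7.
U+110F → 3-byte form E1 84 8F at offsets 8–10.
U+8719E → 4-byte form F2 87 86 9E at offsets 11–14.
U+02BF → 2-byte form CA BF at offsets 15–16.
Offset 16 falls in char 5's range; it's byte 2 of CA BF = 0xBF.

0xBF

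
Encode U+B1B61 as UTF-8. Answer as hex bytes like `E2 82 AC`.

F2 B1 AD A1

U+B1B61 = 0xB1B61 = 727905 decimal. In range U+10000–U+10FFFF → 4-byte form: 11110xxx 10xxxxxx 10xxxxxx 10xxxxxx.
Binary (21 bits): 010110001101101100001.
Split 3+6+6+6: 010 | 110001 | 101101 | 100001.
Byte 1: 11110010 = 0xF2.
Byte 2: 10110001 = 0xB1.
Byte 3: 10101101 = 0xAD.
Byte 4: 10100001 = 0xA1.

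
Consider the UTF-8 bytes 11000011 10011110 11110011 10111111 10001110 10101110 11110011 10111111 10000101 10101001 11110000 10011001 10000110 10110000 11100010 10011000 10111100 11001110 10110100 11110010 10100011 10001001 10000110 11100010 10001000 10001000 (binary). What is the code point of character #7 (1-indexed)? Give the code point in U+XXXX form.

U+A3246

Offset 0: leading byte 0xC3 = 11000011 → 2-byte char #1 = C3 9E.
Offset 2: leading byte 0xF3 = 11110011 → 4-byte char #2 = F3 BF 8E AE.
Offset 6: leading byte 0xF3 = 11110011 → 4-byte char #3 = F3 BF 85 A9.
Offset 10: leading byte 0xF0 = 11110000 → 4-byte char #4 = F0 99 86 B0.
Offset 14: leading byte 0xE2 = 11100010 → 3-byte char #5 = E2 98 BC.
Offset 17: leading byte 0xCE = 11001110 → 2-byte char #6 = CE B4.
Offset 19: leading byte 0xF2 = 11110010 → 4-byte char #7 = F2 A3 89 86.
Leading byte 0xF2 = 11110010 matches 11110xxx → 4-byte sequence.
Byte 1: 0xF2 = 11110010, payload 010 (3 bits).
Byte 2: 0xA3 = 10100011 (10xxxxxx ✓), payload 100011.
Byte 3: 0x89 = 10001001 (10xxxxxx ✓), payload 001001.
Byte 4: 0x86 = 10000110 (10xxxxxx ✓), payload 000110.
Concatenate: 010100011001001000110 = 0xA3246 (21 bits → U+A3246).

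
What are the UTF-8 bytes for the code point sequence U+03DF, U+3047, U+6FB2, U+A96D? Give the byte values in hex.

U+03DF: 2-byte form → CF 9F.
U+3047: 3-byte form → E3 81 87.
U+6FB2: 3-byte form → E6 BE B2.
U+A96D: 3-byte form → EA A5 AD.
Concatenated (11 bytes): CF 9F E3 81 87 E6 BE B2 EA A5 AD.

CF 9F E3 81 87 E6 BE B2 EA A5 AD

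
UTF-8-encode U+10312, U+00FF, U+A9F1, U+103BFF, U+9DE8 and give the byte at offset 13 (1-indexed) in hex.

1-indexed offset 13 is 0-indexed offset 12.
U+10312 → 4-byte form F0 90 8C 92 at offsets 0–3.
U+00FF → 2-byte form C3 BF at offsets 4–5.
U+A9F1 → 3-byte form EA A7 B1 at offsets 6–8.
U+103BFF → 4-byte form F4 83 AF BF at offsets 9–12.
Offset 12 falls in char 4's range; it's byte 4 of F4 83 AF BF = 0xBF.

0xBF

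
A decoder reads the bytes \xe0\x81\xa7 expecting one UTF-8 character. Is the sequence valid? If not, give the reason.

invalid (overlong encoding)

Leading byte 0xE0 = 11100000 → 3-byte form.
Continuation bytes all match 10xxxxxx. Payload decodes to 0x67.
But 0x67 < 0x800, the minimum for a 3-byte sequence — this is an overlong encoding.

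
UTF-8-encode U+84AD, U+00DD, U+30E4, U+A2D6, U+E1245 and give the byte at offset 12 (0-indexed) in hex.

0xA1

U+84AD → 3-byte form E8 92 AD at offsets 0–2.
U+00DD → 2-byte form C3 9D at offsets 3–4.
U+30E4 → 3-byte form E3 83 A4 at offsets 5–7.
U+A2D6 → 3-byte form EA 8B 96 at offsets 8–10.
U+E1245 → 4-byte form F3 A1 89 85 at offsets 11–14.
Offset 12 falls in char 5's range; it's byte 2 of F3 A1 89 85 = 0xA1.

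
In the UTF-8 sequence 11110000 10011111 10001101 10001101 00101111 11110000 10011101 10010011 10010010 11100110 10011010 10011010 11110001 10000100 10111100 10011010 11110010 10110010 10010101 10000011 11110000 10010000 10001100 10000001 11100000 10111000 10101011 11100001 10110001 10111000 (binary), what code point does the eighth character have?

Offset 0: leading byte 0xF0 = 11110000 → 4-byte char #1 = F0 9F 8D 8D.
Offset 4: leading byte 0x2F = 00101111 → 1-byte char #2 = 2F.
Offset 5: leading byte 0xF0 = 11110000 → 4-byte char #3 = F0 9D 93 92.
Offset 9: leading byte 0xE6 = 11100110 → 3-byte char #4 = E6 9A 9A.
Offset 12: leading byte 0xF1 = 11110001 → 4-byte char #5 = F1 84 BC 9A.
Offset 16: leading byte 0xF2 = 11110010 → 4-byte char #6 = F2 B2 95 83.
Offset 20: leading byte 0xF0 = 11110000 → 4-byte char #7 = F0 90 8C 81.
Offset 24: leading byte 0xE0 = 11100000 → 3-byte char #8 = E0 B8 AB.
Leading byte 0xE0 = 11100000 matches 1110xxxx → 3-byte sequence.
Byte 1: 0xE0 = 11100000, payload 0000 (4 bits).
Byte 2: 0xB8 = 10111000 (10xxxxxx ✓), payload 111000.
Byte 3: 0xAB = 10101011 (10xxxxxx ✓), payload 101011.
Concatenate: 0000111000101011 = 0xE2B (16 bits → U+0E2B).

U+0E2B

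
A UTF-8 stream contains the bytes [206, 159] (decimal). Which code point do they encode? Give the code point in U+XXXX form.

U+039F

Leading byte 0xCE = 11001110 matches 110xxxxx → 2-byte sequence.
Byte 1: 0xCE = 11001110, payload 01110 (5 bits).
Byte 2: 0x9F = 10011111 (10xxxxxx ✓), payload 011111.
Concatenate: 01110011111 = 0x39F (11 bits → U+039F).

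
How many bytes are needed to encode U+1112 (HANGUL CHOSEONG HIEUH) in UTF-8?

U+1112 = 0x1112. UTF-8 uses 1 byte below 0x80, 2 below 0x800, 3 below 0x10000, 4 up to 0x10FFFF. 0x1112 is in U+0800–U+FFFF → 3 bytes.

3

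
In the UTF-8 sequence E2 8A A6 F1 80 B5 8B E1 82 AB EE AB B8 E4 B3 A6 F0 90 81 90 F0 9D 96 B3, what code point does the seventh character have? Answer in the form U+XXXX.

Offset 0: leading byte 0xE2 = 11100010 → 3-byte char #1 = E2 8A A6.
Offset 3: leading byte 0xF1 = 11110001 → 4-byte char #2 = F1 80 B5 8B.
Offset 7: leading byte 0xE1 = 11100001 → 3-byte char #3 = E1 82 AB.
Offset 10: leading byte 0xEE = 11101110 → 3-byte char #4 = EE AB B8.
Offset 13: leading byte 0xE4 = 11100100 → 3-byte char #5 = E4 B3 A6.
Offset 16: leading byte 0xF0 = 11110000 → 4-byte char #6 = F0 90 81 90.
Offset 20: leading byte 0xF0 = 11110000 → 4-byte char #7 = F0 9D 96 B3.
Leading byte 0xF0 = 11110000 matches 11110xxx → 4-byte sequence.
Byte 1: 0xF0 = 11110000, payload 000 (3 bits).
Byte 2: 0x9D = 10011101 (10xxxxxx ✓), payload 011101.
Byte 3: 0x96 = 10010110 (10xxxxxx ✓), payload 010110.
Byte 4: 0xB3 = 10110011 (10xxxxxx ✓), payload 110011.
Concatenate: 000011101010110110011 = 0x1D5B3 (21 bits → U+1D5B3).

U+1D5B3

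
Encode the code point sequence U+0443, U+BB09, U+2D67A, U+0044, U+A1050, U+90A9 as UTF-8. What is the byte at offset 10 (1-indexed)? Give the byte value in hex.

1-indexed offset 10 is 0-indexed offset 9.
U+0443 → 2-byte form D1 83 at offsets 0–1.
U+BB09 → 3-byte form EB AC 89 at offsets 2–4.
U+2D67A → 4-byte form F0 AD 99 BA at offsets 5–8.
U+0044 → 1-byte form 44 at offsets 9–9.
Offset 9 falls in char 4's range; it's byte 1 of 44 = 0x44.

0x44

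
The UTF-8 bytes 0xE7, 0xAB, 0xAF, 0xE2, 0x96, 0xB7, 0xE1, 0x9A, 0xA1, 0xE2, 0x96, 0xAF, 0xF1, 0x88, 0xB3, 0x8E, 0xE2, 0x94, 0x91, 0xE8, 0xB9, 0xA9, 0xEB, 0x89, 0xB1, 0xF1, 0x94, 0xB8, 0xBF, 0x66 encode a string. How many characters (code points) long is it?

10

Byte at offset 0: 0xE7 = 11100111 → 3-byte char (#1). Advance 3.
Byte at offset 3: 0xE2 = 11100010 → 3-byte char (#2). Advance 3.
Byte at offset 6: 0xE1 = 11100001 → 3-byte char (#3). Advance 3.
Byte at offset 9: 0xE2 = 11100010 → 3-byte char (#4). Advance 3.
Byte at offset 12: 0xF1 = 11110001 → 4-byte char (#5). Advance 4.
Byte at offset 16: 0xE2 = 11100010 → 3-byte char (#6). Advance 3.
Byte at offset 19: 0xE8 = 11101000 → 3-byte char (#7). Advance 3.
Byte at offset 22: 0xEB = 11101011 → 3-byte char (#8). Advance 3.
Byte at offset 25: 0xF1 = 11110001 → 4-byte char (#9). Advance 4.
Byte at offset 29: 0x66 = 01100110 → 1-byte char (#10). Advance 1.
Reached end at offset 30 after 10 code points.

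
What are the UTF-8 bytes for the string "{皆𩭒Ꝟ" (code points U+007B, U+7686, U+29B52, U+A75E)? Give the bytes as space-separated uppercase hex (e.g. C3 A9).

U+007B: 1-byte form → 7B.
U+7686: 3-byte form → E7 9A 86.
U+29B52: 4-byte form → F0 A9 AD 92.
U+A75E: 3-byte form → EA 9D 9E.
Concatenated (11 bytes): 7B E7 9A 86 F0 A9 AD 92 EA 9D 9E.

7B E7 9A 86 F0 A9 AD 92 EA 9D 9E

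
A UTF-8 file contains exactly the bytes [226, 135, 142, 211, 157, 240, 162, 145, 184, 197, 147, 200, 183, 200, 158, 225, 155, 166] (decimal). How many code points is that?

Byte at offset 0: 0xE2 = 11100010 → 3-byte char (#1). Advance 3.
Byte at offset 3: 0xD3 = 11010011 → 2-byte char (#2). Advance 2.
Byte at offset 5: 0xF0 = 11110000 → 4-byte char (#3). Advance 4.
Byte at offset 9: 0xC5 = 11000101 → 2-byte char (#4). Advance 2.
Byte at offset 11: 0xC8 = 11001000 → 2-byte char (#5). Advance 2.
Byte at offset 13: 0xC8 = 11001000 → 2-byte char (#6). Advance 2.
Byte at offset 15: 0xE1 = 11100001 → 3-byte char (#7). Advance 3.
Reached end at offset 18 after 7 code points.

7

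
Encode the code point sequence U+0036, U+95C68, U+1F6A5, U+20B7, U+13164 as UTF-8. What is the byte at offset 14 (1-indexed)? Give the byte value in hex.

1-indexed offset 14 is 0-indexed offset 13.
U+0036 → 1-byte form 36 at offsets 0–0.
U+95C68 → 4-byte form F2 95 B1 A8 at offsets 1–4.
U+1F6A5 → 4-byte form F0 9F 9A A5 at offsets 5–8.
U+20B7 → 3-byte form E2 82 B7 at offsets 9–11.
U+13164 → 4-byte form F0 93 85 A4 at offsets 12–15.
Offset 13 falls in char 5's range; it's byte 2 of F0 93 85 A4 = 0x93.

0x93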